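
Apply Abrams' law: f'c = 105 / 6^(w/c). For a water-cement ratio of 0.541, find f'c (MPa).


f'c = 105 / 6^0.541
= 105 / 2.636
= 39.83 MPa

39.83


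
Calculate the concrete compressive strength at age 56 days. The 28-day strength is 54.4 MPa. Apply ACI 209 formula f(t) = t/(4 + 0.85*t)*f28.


f(56) = 56 / (4 + 0.85 * 56) * 54.4
= 56 / 51.6 * 54.4
= 59.04 MPa

59.04


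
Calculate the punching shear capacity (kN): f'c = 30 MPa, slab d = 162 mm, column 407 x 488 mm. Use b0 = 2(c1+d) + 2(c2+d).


b0 = 2*(407 + 162) + 2*(488 + 162) = 2438 mm
Vc = 0.33 * sqrt(30) * 2438 * 162 / 1000
= 713.88 kN

713.88


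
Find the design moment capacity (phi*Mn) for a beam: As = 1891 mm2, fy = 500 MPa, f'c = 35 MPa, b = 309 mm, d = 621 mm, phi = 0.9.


a = As * fy / (0.85 * f'c * b)
= 1891 * 500 / (0.85 * 35 * 309)
= 102.8528 mm
Mn = As * fy * (d - a/2) / 10^6
= 538.5318 kN-m
phi*Mn = 0.9 * 538.5318 = 484.68 kN-m

484.68


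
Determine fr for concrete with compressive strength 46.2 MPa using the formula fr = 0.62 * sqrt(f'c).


fr = 0.62 * sqrt(46.2)
= 4.214 MPa

4.214


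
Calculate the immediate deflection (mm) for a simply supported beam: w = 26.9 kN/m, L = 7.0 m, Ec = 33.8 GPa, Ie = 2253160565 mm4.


Convert: L = 7.0 m = 7000 mm, Ec = 33.8 GPa = 33800 MPa
delta = 5 * 26.9 * 7000^4 / (384 * 33800 * 2253160565)
= 11.04 mm

11.04


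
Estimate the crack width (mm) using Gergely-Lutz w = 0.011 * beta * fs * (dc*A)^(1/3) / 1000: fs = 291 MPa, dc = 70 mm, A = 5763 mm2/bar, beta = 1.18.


w = 0.011 * beta * fs * (dc * A)^(1/3) / 1000
= 0.011 * 1.18 * 291 * (70 * 5763)^(1/3) / 1000
= 0.279 mm

0.279


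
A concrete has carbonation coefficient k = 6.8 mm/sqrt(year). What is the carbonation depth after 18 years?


depth = k * sqrt(t)
= 6.8 * sqrt(18)
= 28.85 mm

28.85


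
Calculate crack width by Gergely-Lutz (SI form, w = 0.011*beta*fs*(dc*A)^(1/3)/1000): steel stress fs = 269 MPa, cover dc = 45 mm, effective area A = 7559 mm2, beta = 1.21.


w = 0.011 * beta * fs * (dc * A)^(1/3) / 1000
= 0.011 * 1.21 * 269 * (45 * 7559)^(1/3) / 1000
= 0.25 mm

0.25


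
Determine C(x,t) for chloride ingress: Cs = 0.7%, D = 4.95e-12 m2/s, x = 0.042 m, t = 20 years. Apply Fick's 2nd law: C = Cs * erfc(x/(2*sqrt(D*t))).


t_seconds = 20 * 365.25 * 24 * 3600 = 631152000.0 s
arg = 0.042 / (2 * sqrt(4.95e-12 * 631152000.0))
= 0.3757
erfc(0.3757) = 0.5952
C = 0.7 * 0.5952 = 0.4166%

0.4166


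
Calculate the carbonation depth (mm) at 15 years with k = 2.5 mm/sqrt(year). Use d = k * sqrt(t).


depth = k * sqrt(t)
= 2.5 * sqrt(15)
= 9.68 mm

9.68


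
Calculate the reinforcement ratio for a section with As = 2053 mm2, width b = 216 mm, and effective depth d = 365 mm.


rho = As / (b * d)
= 2053 / (216 * 365)
= 0.026

0.026


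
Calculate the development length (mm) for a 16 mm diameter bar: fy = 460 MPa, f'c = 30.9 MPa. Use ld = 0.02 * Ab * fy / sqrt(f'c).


Ab = pi * 16^2 / 4 = 201.062 mm2
ld = 0.02 * 201.062 * 460 / sqrt(30.9)
= 332.8 mm

332.8


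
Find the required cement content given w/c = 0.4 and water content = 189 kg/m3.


Cement = water / (w/c)
= 189 / 0.4
= 472.5 kg/m3

472.5


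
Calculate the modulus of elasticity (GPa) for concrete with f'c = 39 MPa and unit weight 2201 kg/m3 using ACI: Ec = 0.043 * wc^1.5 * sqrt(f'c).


Ec = 0.043 * 2201^1.5 * sqrt(39) / 1000
= 27.73 GPa

27.73


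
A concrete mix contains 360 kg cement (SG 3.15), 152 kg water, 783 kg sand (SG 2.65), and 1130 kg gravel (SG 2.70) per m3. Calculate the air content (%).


Vol cement = 360 / (3.15 * 1000) = 0.114286 m3
Vol water = 152 / 1000 = 0.152 m3
Vol sand = 783 / (2.65 * 1000) = 0.295472 m3
Vol gravel = 1130 / (2.70 * 1000) = 0.418519 m3
Total solid + water volume = 0.980276 m3
Air = (1 - 0.980276) * 100 = 1.97%

1.97


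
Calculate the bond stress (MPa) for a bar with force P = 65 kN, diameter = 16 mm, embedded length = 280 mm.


u = P / (pi * db * ld)
= 65 * 1000 / (pi * 16 * 280)
= 4.618 MPa

4.618


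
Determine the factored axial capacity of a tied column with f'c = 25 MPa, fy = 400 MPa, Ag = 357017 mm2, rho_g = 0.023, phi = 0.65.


Ast = rho * Ag = 0.023 * 357017 = 8211.391 mm2
phi*Pn = 0.65 * 0.80 * (0.85 * 25 * (357017 - 8211.391) + 400 * 8211.391) / 1000
= 5562.27 kN

5562.27


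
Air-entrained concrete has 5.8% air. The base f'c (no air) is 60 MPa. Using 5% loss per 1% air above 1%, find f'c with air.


Strength loss = (5.8 - 1) * 5 = 24.0%
f'c = 60 * (1 - 24.0/100)
= 45.6 MPa

45.6


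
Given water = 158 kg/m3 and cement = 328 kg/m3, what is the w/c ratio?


w/c = water / cement
w/c = 158 / 328 = 0.482

0.482


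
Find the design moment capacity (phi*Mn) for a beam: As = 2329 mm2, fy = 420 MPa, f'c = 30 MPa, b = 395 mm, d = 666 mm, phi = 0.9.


a = As * fy / (0.85 * f'c * b)
= 2329 * 420 / (0.85 * 30 * 395)
= 97.1139 mm
Mn = As * fy * (d - a/2) / 10^6
= 603.9704 kN-m
phi*Mn = 0.9 * 603.9704 = 543.57 kN-m

543.57


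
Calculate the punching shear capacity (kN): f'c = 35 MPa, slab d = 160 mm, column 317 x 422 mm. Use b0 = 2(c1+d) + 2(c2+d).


b0 = 2*(317 + 160) + 2*(422 + 160) = 2118 mm
Vc = 0.33 * sqrt(35) * 2118 * 160 / 1000
= 661.6 kN

661.6


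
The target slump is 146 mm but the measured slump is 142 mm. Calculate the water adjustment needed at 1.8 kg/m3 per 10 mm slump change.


Difference = 146 - 142 = 4 mm
Water adjustment = 4 * 1.8 / 10 = 0.7 kg/m3

0.7


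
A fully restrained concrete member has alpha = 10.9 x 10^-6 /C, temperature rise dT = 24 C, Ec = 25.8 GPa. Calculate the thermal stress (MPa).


sigma = alpha * dT * Ec
= 10.9e-6 * 24 * 25.8 * 1000
= 6.749 MPa

6.749


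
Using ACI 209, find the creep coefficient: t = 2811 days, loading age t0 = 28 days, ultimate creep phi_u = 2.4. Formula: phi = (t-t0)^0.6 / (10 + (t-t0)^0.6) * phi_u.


dt = 2811 - 28 = 2783
phi = 2783^0.6 / (10 + 2783^0.6) * 2.4
= 2.21

2.21


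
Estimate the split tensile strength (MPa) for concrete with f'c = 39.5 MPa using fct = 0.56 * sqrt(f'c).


fct = 0.56 * sqrt(39.5)
= 0.56 * 6.285
= 3.52 MPa

3.52


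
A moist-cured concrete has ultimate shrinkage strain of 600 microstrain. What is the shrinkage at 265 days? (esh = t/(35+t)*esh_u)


esh(265) = 265 / (35 + 265) * 600
= 265 / 300 * 600
= 530.0 microstrain

530.0


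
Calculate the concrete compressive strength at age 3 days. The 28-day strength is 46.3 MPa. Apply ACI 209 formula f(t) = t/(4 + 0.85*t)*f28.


f(3) = 3 / (4 + 0.85 * 3) * 46.3
= 3 / 6.55 * 46.3
= 21.21 MPa

21.21


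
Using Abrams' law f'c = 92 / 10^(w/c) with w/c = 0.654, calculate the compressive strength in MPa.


f'c = 92 / 10^0.654
= 92 / 4.508
= 20.41 MPa

20.41


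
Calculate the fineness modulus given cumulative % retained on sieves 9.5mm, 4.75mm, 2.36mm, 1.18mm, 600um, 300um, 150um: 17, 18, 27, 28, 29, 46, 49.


FM = sum(cumulative % retained) / 100
= 214 / 100
= 2.14

2.14


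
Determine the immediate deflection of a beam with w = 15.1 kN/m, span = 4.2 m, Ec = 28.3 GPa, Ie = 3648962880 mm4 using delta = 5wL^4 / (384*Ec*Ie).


Convert: L = 4.2 m = 4200 mm, Ec = 28.3 GPa = 28300 MPa
delta = 5 * 15.1 * 4200^4 / (384 * 28300 * 3648962880)
= 0.59 mm

0.59


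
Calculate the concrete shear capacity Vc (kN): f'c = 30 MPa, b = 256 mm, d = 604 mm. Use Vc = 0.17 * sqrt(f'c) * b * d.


Vc = 0.17 * sqrt(30) * 256 * 604 / 1000
= 143.97 kN

143.97


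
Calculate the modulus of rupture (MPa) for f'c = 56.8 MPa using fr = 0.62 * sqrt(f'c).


fr = 0.62 * sqrt(56.8)
= 4.673 MPa

4.673


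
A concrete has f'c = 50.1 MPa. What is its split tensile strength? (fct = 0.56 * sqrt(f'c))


fct = 0.56 * sqrt(50.1)
= 0.56 * 7.078
= 3.964 MPa

3.964


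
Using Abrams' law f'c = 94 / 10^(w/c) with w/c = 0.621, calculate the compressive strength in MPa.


f'c = 94 / 10^0.621
= 94 / 4.178
= 22.5 MPa

22.5


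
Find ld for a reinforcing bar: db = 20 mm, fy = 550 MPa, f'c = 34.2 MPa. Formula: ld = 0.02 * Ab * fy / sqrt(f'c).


Ab = pi * 20^2 / 4 = 314.159 mm2
ld = 0.02 * 314.159 * 550 / sqrt(34.2)
= 590.9 mm

590.9


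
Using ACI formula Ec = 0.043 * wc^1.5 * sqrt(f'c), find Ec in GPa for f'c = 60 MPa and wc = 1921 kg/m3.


Ec = 0.043 * 1921^1.5 * sqrt(60) / 1000
= 28.04 GPa

28.04


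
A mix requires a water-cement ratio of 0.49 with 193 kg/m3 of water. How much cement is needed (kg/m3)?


Cement = water / (w/c)
= 193 / 0.49
= 393.9 kg/m3

393.9


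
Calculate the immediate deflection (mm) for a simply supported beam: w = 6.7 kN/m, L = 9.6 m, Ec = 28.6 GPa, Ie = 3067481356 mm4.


Convert: L = 9.6 m = 9600 mm, Ec = 28.6 GPa = 28600 MPa
delta = 5 * 6.7 * 9600^4 / (384 * 28600 * 3067481356)
= 8.45 mm

8.45


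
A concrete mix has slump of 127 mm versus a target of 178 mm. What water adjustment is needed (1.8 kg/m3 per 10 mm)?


Difference = 178 - 127 = 51 mm
Water adjustment = 51 * 1.8 / 10 = 9.2 kg/m3

9.2


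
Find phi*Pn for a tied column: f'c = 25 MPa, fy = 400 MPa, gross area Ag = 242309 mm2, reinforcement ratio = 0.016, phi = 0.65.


Ast = rho * Ag = 0.016 * 242309 = 3876.944 mm2
phi*Pn = 0.65 * 0.80 * (0.85 * 25 * (242309 - 3876.944) + 400 * 3876.944) / 1000
= 3441.08 kN

3441.08


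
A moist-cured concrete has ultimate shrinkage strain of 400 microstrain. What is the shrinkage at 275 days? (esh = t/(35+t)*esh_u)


esh(275) = 275 / (35 + 275) * 400
= 275 / 310 * 400
= 354.8 microstrain

354.8


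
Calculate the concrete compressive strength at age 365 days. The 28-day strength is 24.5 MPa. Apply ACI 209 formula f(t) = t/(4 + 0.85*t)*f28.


f(365) = 365 / (4 + 0.85 * 365) * 24.5
= 365 / 314.25 * 24.5
= 28.46 MPa

28.46


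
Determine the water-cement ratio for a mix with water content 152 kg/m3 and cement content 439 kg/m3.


w/c = water / cement
w/c = 152 / 439 = 0.346

0.346


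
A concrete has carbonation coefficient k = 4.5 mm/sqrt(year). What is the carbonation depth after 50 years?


depth = k * sqrt(t)
= 4.5 * sqrt(50)
= 31.82 mm

31.82


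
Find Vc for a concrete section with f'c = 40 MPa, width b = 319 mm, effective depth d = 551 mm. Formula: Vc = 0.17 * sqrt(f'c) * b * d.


Vc = 0.17 * sqrt(40) * 319 * 551 / 1000
= 188.98 kN

188.98


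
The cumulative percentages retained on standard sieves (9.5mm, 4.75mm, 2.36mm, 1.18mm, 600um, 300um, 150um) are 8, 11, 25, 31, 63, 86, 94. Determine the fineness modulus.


FM = sum(cumulative % retained) / 100
= 318 / 100
= 3.18

3.18


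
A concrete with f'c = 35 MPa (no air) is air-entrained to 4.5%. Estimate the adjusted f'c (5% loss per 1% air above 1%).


Strength loss = (4.5 - 1) * 5 = 17.5%
f'c = 35 * (1 - 17.5/100)
= 28.88 MPa

28.88


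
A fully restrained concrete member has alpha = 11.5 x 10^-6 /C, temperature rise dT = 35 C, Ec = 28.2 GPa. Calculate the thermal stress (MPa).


sigma = alpha * dT * Ec
= 11.5e-6 * 35 * 28.2 * 1000
= 11.351 MPa

11.351


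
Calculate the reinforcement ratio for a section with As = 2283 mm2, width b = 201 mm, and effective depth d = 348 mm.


rho = As / (b * d)
= 2283 / (201 * 348)
= 0.0326

0.0326


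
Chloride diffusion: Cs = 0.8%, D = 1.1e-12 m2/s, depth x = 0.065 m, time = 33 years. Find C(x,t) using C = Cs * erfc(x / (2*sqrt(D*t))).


t_seconds = 33 * 365.25 * 24 * 3600 = 1041400800.0 s
arg = 0.065 / (2 * sqrt(1.1e-12 * 1041400800.0))
= 0.9602
erfc(0.9602) = 0.1745
C = 0.8 * 0.1745 = 0.1396%

0.1396


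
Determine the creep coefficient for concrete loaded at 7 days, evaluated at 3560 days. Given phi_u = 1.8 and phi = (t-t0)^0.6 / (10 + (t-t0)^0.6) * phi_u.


dt = 3560 - 7 = 3553
phi = 3553^0.6 / (10 + 3553^0.6) * 1.8
= 1.676

1.676


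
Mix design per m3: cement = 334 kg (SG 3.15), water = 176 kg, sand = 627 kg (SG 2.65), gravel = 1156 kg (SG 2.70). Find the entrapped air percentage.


Vol cement = 334 / (3.15 * 1000) = 0.106032 m3
Vol water = 176 / 1000 = 0.176 m3
Vol sand = 627 / (2.65 * 1000) = 0.236604 m3
Vol gravel = 1156 / (2.70 * 1000) = 0.428148 m3
Total solid + water volume = 0.946784 m3
Air = (1 - 0.946784) * 100 = 5.32%

5.32


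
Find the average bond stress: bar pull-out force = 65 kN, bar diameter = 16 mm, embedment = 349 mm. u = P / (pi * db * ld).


u = P / (pi * db * ld)
= 65 * 1000 / (pi * 16 * 349)
= 3.705 MPa

3.705


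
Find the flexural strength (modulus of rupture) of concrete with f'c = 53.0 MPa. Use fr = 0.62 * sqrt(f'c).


fr = 0.62 * sqrt(53.0)
= 4.514 MPa

4.514


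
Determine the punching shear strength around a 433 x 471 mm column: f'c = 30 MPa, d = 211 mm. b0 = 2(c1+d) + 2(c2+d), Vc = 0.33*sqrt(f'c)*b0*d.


b0 = 2*(433 + 211) + 2*(471 + 211) = 2652 mm
Vc = 0.33 * sqrt(30) * 2652 * 211 / 1000
= 1011.42 kN

1011.42


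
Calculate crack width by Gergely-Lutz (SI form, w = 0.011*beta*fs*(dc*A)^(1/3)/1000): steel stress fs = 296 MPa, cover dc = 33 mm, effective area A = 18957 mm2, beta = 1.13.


w = 0.011 * beta * fs * (dc * A)^(1/3) / 1000
= 0.011 * 1.13 * 296 * (33 * 18957)^(1/3) / 1000
= 0.315 mm

0.315


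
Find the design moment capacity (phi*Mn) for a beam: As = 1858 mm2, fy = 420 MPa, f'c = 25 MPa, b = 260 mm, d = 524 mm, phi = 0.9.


a = As * fy / (0.85 * f'c * b)
= 1858 * 420 / (0.85 * 25 * 260)
= 141.2416 mm
Mn = As * fy * (d - a/2) / 10^6
= 353.799 kN-m
phi*Mn = 0.9 * 353.799 = 318.42 kN-m

318.42


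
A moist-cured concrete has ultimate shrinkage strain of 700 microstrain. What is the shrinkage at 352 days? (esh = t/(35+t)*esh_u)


esh(352) = 352 / (35 + 352) * 700
= 352 / 387 * 700
= 636.7 microstrain

636.7


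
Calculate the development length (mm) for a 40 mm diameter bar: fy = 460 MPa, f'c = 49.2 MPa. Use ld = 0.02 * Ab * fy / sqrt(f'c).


Ab = pi * 40^2 / 4 = 1256.637 mm2
ld = 0.02 * 1256.637 * 460 / sqrt(49.2)
= 1648.2 mm

1648.2


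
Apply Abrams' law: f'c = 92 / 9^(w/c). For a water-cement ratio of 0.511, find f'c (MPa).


f'c = 92 / 9^0.511
= 92 / 3.073
= 29.93 MPa

29.93


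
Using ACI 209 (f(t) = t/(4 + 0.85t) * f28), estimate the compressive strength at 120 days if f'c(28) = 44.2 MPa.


f(120) = 120 / (4 + 0.85 * 120) * 44.2
= 120 / 106.0 * 44.2
= 50.04 MPa

50.04


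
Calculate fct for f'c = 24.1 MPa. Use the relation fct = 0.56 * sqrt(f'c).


fct = 0.56 * sqrt(24.1)
= 0.56 * 4.909
= 2.749 MPa

2.749


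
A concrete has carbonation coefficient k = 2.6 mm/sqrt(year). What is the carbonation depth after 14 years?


depth = k * sqrt(t)
= 2.6 * sqrt(14)
= 9.73 mm

9.73


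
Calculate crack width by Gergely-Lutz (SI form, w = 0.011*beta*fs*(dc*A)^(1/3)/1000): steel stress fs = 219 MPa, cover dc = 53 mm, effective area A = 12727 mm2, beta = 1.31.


w = 0.011 * beta * fs * (dc * A)^(1/3) / 1000
= 0.011 * 1.31 * 219 * (53 * 12727)^(1/3) / 1000
= 0.277 mm

0.277


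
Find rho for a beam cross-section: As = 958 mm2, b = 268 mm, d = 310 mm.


rho = As / (b * d)
= 958 / (268 * 310)
= 0.0115

0.0115


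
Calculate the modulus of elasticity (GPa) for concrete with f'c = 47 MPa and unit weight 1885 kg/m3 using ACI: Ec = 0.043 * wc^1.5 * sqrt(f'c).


Ec = 0.043 * 1885^1.5 * sqrt(47) / 1000
= 24.13 GPa

24.13


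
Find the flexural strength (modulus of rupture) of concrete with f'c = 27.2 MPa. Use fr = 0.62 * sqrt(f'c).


fr = 0.62 * sqrt(27.2)
= 3.234 MPa

3.234


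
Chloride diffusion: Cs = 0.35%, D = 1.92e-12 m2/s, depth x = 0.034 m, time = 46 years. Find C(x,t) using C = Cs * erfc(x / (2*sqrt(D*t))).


t_seconds = 46 * 365.25 * 24 * 3600 = 1451649600.0 s
arg = 0.034 / (2 * sqrt(1.92e-12 * 1451649600.0))
= 0.322
erfc(0.322) = 0.6488
C = 0.35 * 0.6488 = 0.2271%

0.2271


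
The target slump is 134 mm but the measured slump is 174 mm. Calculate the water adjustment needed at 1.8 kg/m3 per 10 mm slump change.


Difference = 134 - 174 = -40 mm
Water adjustment = -40 * 1.8 / 10 = -7.2 kg/m3

-7.2


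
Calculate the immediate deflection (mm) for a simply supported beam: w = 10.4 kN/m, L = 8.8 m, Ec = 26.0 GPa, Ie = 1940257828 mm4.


Convert: L = 8.8 m = 8800 mm, Ec = 26.0 GPa = 26000 MPa
delta = 5 * 10.4 * 8800^4 / (384 * 26000 * 1940257828)
= 16.1 mm

16.1


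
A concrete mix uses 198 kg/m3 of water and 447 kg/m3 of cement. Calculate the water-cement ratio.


w/c = water / cement
w/c = 198 / 447 = 0.443

0.443


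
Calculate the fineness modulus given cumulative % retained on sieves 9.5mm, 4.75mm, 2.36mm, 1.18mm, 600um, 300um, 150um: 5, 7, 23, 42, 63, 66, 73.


FM = sum(cumulative % retained) / 100
= 279 / 100
= 2.79

2.79


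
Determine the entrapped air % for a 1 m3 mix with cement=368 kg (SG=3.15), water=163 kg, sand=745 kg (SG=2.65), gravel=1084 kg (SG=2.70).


Vol cement = 368 / (3.15 * 1000) = 0.116825 m3
Vol water = 163 / 1000 = 0.163 m3
Vol sand = 745 / (2.65 * 1000) = 0.281132 m3
Vol gravel = 1084 / (2.70 * 1000) = 0.401481 m3
Total solid + water volume = 0.962439 m3
Air = (1 - 0.962439) * 100 = 3.76%

3.76


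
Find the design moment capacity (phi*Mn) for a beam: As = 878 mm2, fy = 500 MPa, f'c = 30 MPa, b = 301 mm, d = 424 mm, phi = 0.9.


a = As * fy / (0.85 * f'c * b)
= 878 * 500 / (0.85 * 30 * 301)
= 57.195 mm
Mn = As * fy * (d - a/2) / 10^6
= 173.5817 kN-m
phi*Mn = 0.9 * 173.5817 = 156.22 kN-m

156.22


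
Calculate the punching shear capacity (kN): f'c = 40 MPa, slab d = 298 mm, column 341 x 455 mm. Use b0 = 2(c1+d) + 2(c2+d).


b0 = 2*(341 + 298) + 2*(455 + 298) = 2784 mm
Vc = 0.33 * sqrt(40) * 2784 * 298 / 1000
= 1731.53 kN

1731.53


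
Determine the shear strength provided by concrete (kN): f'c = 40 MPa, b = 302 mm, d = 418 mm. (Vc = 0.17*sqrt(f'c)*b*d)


Vc = 0.17 * sqrt(40) * 302 * 418 / 1000
= 135.73 kN

135.73


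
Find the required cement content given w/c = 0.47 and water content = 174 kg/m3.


Cement = water / (w/c)
= 174 / 0.47
= 370.2 kg/m3

370.2


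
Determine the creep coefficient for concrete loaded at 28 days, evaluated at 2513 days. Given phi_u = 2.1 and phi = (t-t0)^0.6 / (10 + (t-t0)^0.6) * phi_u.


dt = 2513 - 28 = 2485
phi = 2485^0.6 / (10 + 2485^0.6) * 2.1
= 1.923

1.923


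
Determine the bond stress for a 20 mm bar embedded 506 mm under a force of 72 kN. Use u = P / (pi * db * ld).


u = P / (pi * db * ld)
= 72 * 1000 / (pi * 20 * 506)
= 2.265 MPa

2.265


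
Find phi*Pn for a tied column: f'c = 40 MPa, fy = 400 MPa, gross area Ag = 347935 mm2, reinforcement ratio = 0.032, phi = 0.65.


Ast = rho * Ag = 0.032 * 347935 = 11133.92 mm2
phi*Pn = 0.65 * 0.80 * (0.85 * 40 * (347935 - 11133.92) + 400 * 11133.92) / 1000
= 8270.5 kN

8270.5


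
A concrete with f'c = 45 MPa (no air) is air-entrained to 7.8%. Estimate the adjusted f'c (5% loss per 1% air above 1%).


Strength loss = (7.8 - 1) * 5 = 34.0%
f'c = 45 * (1 - 34.0/100)
= 29.7 MPa

29.7


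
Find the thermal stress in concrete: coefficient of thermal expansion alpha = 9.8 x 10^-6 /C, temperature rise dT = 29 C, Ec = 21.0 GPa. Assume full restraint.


sigma = alpha * dT * Ec
= 9.8e-6 * 29 * 21.0 * 1000
= 5.968 MPa

5.968


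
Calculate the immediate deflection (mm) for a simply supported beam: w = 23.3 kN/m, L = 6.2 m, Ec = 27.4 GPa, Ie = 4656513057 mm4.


Convert: L = 6.2 m = 6200 mm, Ec = 27.4 GPa = 27400 MPa
delta = 5 * 23.3 * 6200^4 / (384 * 27400 * 4656513057)
= 3.51 mm

3.51


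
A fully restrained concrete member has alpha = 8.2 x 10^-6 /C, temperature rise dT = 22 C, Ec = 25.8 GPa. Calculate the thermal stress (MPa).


sigma = alpha * dT * Ec
= 8.2e-6 * 22 * 25.8 * 1000
= 4.654 MPa

4.654


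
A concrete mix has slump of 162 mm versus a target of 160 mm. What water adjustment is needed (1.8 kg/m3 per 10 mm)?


Difference = 160 - 162 = -2 mm
Water adjustment = -2 * 1.8 / 10 = -0.4 kg/m3

-0.4


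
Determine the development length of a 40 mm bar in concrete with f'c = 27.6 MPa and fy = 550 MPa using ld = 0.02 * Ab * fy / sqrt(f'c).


Ab = pi * 40^2 / 4 = 1256.637 mm2
ld = 0.02 * 1256.637 * 550 / sqrt(27.6)
= 2631.2 mm

2631.2


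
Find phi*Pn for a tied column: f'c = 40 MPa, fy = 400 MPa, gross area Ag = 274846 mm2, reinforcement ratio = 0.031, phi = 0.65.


Ast = rho * Ag = 0.031 * 274846 = 8520.226 mm2
phi*Pn = 0.65 * 0.80 * (0.85 * 40 * (274846 - 8520.226) + 400 * 8520.226) / 1000
= 6480.85 kN

6480.85


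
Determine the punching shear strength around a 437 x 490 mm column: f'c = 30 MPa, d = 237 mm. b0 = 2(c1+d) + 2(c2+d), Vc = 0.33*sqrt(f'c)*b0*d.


b0 = 2*(437 + 237) + 2*(490 + 237) = 2802 mm
Vc = 0.33 * sqrt(30) * 2802 * 237 / 1000
= 1200.3 kN

1200.3


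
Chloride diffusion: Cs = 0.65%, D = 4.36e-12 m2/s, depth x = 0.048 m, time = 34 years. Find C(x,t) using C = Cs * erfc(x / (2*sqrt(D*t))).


t_seconds = 34 * 365.25 * 24 * 3600 = 1072958400.0 s
arg = 0.048 / (2 * sqrt(4.36e-12 * 1072958400.0))
= 0.3509
erfc(0.3509) = 0.6197
C = 0.65 * 0.6197 = 0.4028%

0.4028


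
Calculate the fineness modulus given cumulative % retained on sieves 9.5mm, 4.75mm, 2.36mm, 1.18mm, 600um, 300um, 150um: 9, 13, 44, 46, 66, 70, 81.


FM = sum(cumulative % retained) / 100
= 329 / 100
= 3.29

3.29


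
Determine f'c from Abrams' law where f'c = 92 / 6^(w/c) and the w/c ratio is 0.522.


f'c = 92 / 6^0.522
= 92 / 2.548
= 36.11 MPa

36.11


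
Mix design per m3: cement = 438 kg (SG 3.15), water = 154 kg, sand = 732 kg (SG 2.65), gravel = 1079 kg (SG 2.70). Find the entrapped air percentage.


Vol cement = 438 / (3.15 * 1000) = 0.139048 m3
Vol water = 154 / 1000 = 0.154 m3
Vol sand = 732 / (2.65 * 1000) = 0.276226 m3
Vol gravel = 1079 / (2.70 * 1000) = 0.39963 m3
Total solid + water volume = 0.968904 m3
Air = (1 - 0.968904) * 100 = 3.11%

3.11


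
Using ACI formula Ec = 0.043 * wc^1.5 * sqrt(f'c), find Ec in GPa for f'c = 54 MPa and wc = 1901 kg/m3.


Ec = 0.043 * 1901^1.5 * sqrt(54) / 1000
= 26.19 GPa

26.19


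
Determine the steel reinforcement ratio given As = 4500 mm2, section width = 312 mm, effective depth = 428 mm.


rho = As / (b * d)
= 4500 / (312 * 428)
= 0.0337

0.0337


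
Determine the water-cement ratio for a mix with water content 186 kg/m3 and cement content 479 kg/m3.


w/c = water / cement
w/c = 186 / 479 = 0.388

0.388


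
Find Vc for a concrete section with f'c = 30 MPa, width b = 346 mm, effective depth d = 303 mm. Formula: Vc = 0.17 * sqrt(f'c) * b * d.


Vc = 0.17 * sqrt(30) * 346 * 303 / 1000
= 97.62 kN

97.62


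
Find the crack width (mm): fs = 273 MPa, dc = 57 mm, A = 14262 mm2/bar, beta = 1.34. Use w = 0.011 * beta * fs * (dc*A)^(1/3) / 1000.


w = 0.011 * beta * fs * (dc * A)^(1/3) / 1000
= 0.011 * 1.34 * 273 * (57 * 14262)^(1/3) / 1000
= 0.376 mm

0.376


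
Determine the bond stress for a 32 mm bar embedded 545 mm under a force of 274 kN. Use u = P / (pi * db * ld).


u = P / (pi * db * ld)
= 274 * 1000 / (pi * 32 * 545)
= 5.001 MPa

5.001


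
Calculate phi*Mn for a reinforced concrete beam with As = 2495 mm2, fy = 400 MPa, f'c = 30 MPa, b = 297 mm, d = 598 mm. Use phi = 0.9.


a = As * fy / (0.85 * f'c * b)
= 2495 * 400 / (0.85 * 30 * 297)
= 131.7753 mm
Mn = As * fy * (d - a/2) / 10^6
= 531.0481 kN-m
phi*Mn = 0.9 * 531.0481 = 477.94 kN-m

477.94


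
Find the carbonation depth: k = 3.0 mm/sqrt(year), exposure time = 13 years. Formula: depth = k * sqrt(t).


depth = k * sqrt(t)
= 3.0 * sqrt(13)
= 10.82 mm

10.82


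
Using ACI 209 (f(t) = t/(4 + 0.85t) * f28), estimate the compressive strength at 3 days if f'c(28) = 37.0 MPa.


f(3) = 3 / (4 + 0.85 * 3) * 37.0
= 3 / 6.55 * 37.0
= 16.95 MPa

16.95


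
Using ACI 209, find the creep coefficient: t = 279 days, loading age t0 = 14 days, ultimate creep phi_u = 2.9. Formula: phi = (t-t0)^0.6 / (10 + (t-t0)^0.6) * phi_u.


dt = 279 - 14 = 265
phi = 265^0.6 / (10 + 265^0.6) * 2.9
= 2.146

2.146


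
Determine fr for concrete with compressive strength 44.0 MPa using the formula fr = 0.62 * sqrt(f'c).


fr = 0.62 * sqrt(44.0)
= 4.113 MPa

4.113


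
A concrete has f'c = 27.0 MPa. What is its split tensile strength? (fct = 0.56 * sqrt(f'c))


fct = 0.56 * sqrt(27.0)
= 0.56 * 5.196
= 2.91 MPa

2.91


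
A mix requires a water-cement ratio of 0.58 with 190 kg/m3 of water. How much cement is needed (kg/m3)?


Cement = water / (w/c)
= 190 / 0.58
= 327.6 kg/m3

327.6


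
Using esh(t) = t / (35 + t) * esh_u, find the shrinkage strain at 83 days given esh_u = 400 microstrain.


esh(83) = 83 / (35 + 83) * 400
= 83 / 118 * 400
= 281.4 microstrain

281.4


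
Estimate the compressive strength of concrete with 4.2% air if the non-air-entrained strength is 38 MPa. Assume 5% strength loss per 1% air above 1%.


Strength loss = (4.2 - 1) * 5 = 16.0%
f'c = 38 * (1 - 16.0/100)
= 31.92 MPa

31.92


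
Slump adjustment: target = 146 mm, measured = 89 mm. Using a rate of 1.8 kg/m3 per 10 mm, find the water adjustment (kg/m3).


Difference = 146 - 89 = 57 mm
Water adjustment = 57 * 1.8 / 10 = 10.3 kg/m3

10.3


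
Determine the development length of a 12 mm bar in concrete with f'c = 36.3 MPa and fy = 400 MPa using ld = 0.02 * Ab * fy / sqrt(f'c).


Ab = pi * 12^2 / 4 = 113.097 mm2
ld = 0.02 * 113.097 * 400 / sqrt(36.3)
= 150.2 mm

150.2


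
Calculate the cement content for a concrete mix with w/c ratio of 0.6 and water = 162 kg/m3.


Cement = water / (w/c)
= 162 / 0.6
= 270.0 kg/m3

270.0


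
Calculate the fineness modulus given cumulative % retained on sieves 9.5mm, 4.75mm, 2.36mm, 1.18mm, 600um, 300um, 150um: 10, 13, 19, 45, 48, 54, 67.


FM = sum(cumulative % retained) / 100
= 256 / 100
= 2.56

2.56


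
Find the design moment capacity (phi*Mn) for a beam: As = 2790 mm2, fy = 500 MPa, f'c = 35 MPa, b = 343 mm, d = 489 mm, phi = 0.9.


a = As * fy / (0.85 * f'c * b)
= 2790 * 500 / (0.85 * 35 * 343)
= 136.7077 mm
Mn = As * fy * (d - a/2) / 10^6
= 586.8013 kN-m
phi*Mn = 0.9 * 586.8013 = 528.12 kN-m

528.12


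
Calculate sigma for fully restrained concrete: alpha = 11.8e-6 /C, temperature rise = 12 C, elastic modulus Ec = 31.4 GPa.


sigma = alpha * dT * Ec
= 11.8e-6 * 12 * 31.4 * 1000
= 4.446 MPa

4.446


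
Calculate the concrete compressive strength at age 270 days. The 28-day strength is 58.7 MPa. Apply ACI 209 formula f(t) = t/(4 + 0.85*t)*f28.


f(270) = 270 / (4 + 0.85 * 270) * 58.7
= 270 / 233.5 * 58.7
= 67.88 MPa

67.88


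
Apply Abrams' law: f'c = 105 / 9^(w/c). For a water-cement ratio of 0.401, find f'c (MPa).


f'c = 105 / 9^0.401
= 105 / 2.414
= 43.5 MPa

43.5


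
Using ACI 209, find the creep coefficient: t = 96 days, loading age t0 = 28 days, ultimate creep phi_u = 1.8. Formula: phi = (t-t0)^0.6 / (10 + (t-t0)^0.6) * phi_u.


dt = 96 - 28 = 68
phi = 68^0.6 / (10 + 68^0.6) * 1.8
= 1.003

1.003


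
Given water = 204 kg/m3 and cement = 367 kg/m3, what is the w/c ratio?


w/c = water / cement
w/c = 204 / 367 = 0.556

0.556


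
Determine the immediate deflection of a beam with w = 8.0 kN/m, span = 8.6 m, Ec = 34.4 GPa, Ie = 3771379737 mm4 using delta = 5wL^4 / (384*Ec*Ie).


Convert: L = 8.6 m = 8600 mm, Ec = 34.4 GPa = 34400 MPa
delta = 5 * 8.0 * 8600^4 / (384 * 34400 * 3771379737)
= 4.39 mm

4.39


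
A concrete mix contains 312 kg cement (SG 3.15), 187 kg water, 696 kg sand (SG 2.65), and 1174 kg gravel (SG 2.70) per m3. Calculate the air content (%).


Vol cement = 312 / (3.15 * 1000) = 0.099048 m3
Vol water = 187 / 1000 = 0.187 m3
Vol sand = 696 / (2.65 * 1000) = 0.262642 m3
Vol gravel = 1174 / (2.70 * 1000) = 0.434815 m3
Total solid + water volume = 0.983504 m3
Air = (1 - 0.983504) * 100 = 1.65%

1.65


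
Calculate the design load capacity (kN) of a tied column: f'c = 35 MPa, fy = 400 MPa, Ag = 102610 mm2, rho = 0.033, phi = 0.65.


Ast = rho * Ag = 0.033 * 102610 = 3386.13 mm2
phi*Pn = 0.65 * 0.80 * (0.85 * 35 * (102610 - 3386.13) + 400 * 3386.13) / 1000
= 2239.31 kN

2239.31


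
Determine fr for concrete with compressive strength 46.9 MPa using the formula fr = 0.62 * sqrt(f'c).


fr = 0.62 * sqrt(46.9)
= 4.246 MPa

4.246


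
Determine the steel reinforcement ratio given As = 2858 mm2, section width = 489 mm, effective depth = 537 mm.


rho = As / (b * d)
= 2858 / (489 * 537)
= 0.0109

0.0109


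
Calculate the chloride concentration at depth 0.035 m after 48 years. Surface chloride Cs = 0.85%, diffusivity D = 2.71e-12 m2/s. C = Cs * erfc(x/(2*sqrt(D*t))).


t_seconds = 48 * 365.25 * 24 * 3600 = 1514764800.0 s
arg = 0.035 / (2 * sqrt(2.71e-12 * 1514764800.0))
= 0.2731
erfc(0.2731) = 0.6993
C = 0.85 * 0.6993 = 0.5944%

0.5944


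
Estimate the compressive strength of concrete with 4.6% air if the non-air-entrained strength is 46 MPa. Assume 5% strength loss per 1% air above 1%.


Strength loss = (4.6 - 1) * 5 = 18.0%
f'c = 46 * (1 - 18.0/100)
= 37.72 MPa

37.72


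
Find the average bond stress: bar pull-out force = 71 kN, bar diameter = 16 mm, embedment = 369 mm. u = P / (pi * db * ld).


u = P / (pi * db * ld)
= 71 * 1000 / (pi * 16 * 369)
= 3.828 MPa

3.828


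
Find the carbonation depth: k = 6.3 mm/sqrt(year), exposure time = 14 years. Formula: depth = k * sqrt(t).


depth = k * sqrt(t)
= 6.3 * sqrt(14)
= 23.57 mm

23.57


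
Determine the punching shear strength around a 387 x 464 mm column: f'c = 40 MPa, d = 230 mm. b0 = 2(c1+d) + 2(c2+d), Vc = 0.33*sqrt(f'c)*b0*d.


b0 = 2*(387 + 230) + 2*(464 + 230) = 2622 mm
Vc = 0.33 * sqrt(40) * 2622 * 230 / 1000
= 1258.65 kN

1258.65


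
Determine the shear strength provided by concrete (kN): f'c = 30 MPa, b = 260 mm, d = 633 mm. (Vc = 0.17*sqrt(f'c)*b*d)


Vc = 0.17 * sqrt(30) * 260 * 633 / 1000
= 153.25 kN

153.25


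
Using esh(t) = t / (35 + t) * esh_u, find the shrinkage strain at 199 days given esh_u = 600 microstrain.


esh(199) = 199 / (35 + 199) * 600
= 199 / 234 * 600
= 510.3 microstrain

510.3


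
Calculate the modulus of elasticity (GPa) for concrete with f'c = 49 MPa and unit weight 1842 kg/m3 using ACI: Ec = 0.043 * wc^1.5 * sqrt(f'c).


Ec = 0.043 * 1842^1.5 * sqrt(49) / 1000
= 23.8 GPa

23.8


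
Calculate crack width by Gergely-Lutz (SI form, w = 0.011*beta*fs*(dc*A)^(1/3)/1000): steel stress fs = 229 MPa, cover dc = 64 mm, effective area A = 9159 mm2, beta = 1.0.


w = 0.011 * beta * fs * (dc * A)^(1/3) / 1000
= 0.011 * 1.0 * 229 * (64 * 9159)^(1/3) / 1000
= 0.211 mm

0.211


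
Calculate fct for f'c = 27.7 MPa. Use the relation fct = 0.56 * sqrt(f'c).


fct = 0.56 * sqrt(27.7)
= 0.56 * 5.263
= 2.947 MPa

2.947


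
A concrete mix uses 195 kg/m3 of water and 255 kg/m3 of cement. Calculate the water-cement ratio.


w/c = water / cement
w/c = 195 / 255 = 0.765

0.765


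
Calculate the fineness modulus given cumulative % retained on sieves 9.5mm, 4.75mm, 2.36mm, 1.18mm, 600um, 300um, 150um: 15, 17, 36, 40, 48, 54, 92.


FM = sum(cumulative % retained) / 100
= 302 / 100
= 3.02

3.02


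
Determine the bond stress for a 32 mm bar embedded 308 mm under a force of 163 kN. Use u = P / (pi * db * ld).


u = P / (pi * db * ld)
= 163 * 1000 / (pi * 32 * 308)
= 5.264 MPa

5.264


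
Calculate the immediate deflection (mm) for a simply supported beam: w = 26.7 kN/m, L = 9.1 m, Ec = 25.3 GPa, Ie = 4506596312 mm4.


Convert: L = 9.1 m = 9100 mm, Ec = 25.3 GPa = 25300 MPa
delta = 5 * 26.7 * 9100^4 / (384 * 25300 * 4506596312)
= 20.91 mm

20.91


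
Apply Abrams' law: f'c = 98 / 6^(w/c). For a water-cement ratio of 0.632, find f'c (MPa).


f'c = 98 / 6^0.632
= 98 / 3.103
= 31.58 MPa

31.58


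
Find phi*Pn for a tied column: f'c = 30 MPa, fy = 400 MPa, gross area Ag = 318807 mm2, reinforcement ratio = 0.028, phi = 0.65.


Ast = rho * Ag = 0.028 * 318807 = 8926.596 mm2
phi*Pn = 0.65 * 0.80 * (0.85 * 30 * (318807 - 8926.596) + 400 * 8926.596) / 1000
= 5965.75 kN

5965.75


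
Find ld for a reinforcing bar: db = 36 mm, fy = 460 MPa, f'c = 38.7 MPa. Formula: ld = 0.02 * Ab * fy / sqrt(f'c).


Ab = pi * 36^2 / 4 = 1017.876 mm2
ld = 0.02 * 1017.876 * 460 / sqrt(38.7)
= 1505.3 mm

1505.3


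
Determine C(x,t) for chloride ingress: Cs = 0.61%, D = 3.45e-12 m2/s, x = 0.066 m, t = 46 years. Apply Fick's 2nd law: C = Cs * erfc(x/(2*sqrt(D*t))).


t_seconds = 46 * 365.25 * 24 * 3600 = 1451649600.0 s
arg = 0.066 / (2 * sqrt(3.45e-12 * 1451649600.0))
= 0.4663
erfc(0.4663) = 0.5096
C = 0.61 * 0.5096 = 0.3109%

0.3109


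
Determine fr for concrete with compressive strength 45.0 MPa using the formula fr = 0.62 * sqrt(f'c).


fr = 0.62 * sqrt(45.0)
= 4.159 MPa

4.159


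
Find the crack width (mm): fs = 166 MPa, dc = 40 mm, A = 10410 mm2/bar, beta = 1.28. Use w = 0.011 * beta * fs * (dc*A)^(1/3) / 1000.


w = 0.011 * beta * fs * (dc * A)^(1/3) / 1000
= 0.011 * 1.28 * 166 * (40 * 10410)^(1/3) / 1000
= 0.175 mm

0.175


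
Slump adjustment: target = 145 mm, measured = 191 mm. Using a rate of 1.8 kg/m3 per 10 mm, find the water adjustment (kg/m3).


Difference = 145 - 191 = -46 mm
Water adjustment = -46 * 1.8 / 10 = -8.3 kg/m3

-8.3


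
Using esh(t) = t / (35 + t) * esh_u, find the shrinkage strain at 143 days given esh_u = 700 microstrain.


esh(143) = 143 / (35 + 143) * 700
= 143 / 178 * 700
= 562.4 microstrain

562.4


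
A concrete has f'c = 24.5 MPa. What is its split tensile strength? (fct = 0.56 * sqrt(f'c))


fct = 0.56 * sqrt(24.5)
= 0.56 * 4.95
= 2.772 MPa

2.772


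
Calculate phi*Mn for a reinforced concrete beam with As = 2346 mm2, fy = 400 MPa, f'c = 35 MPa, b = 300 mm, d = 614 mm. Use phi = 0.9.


a = As * fy / (0.85 * f'c * b)
= 2346 * 400 / (0.85 * 35 * 300)
= 105.1429 mm
Mn = As * fy * (d - a/2) / 10^6
= 526.8446 kN-m
phi*Mn = 0.9 * 526.8446 = 474.16 kN-m

474.16


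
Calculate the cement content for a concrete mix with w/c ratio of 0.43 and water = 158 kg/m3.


Cement = water / (w/c)
= 158 / 0.43
= 367.4 kg/m3

367.4


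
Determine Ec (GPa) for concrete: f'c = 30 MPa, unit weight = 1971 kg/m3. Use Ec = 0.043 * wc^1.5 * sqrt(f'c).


Ec = 0.043 * 1971^1.5 * sqrt(30) / 1000
= 20.61 GPa

20.61


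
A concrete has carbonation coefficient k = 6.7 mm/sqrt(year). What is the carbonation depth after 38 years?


depth = k * sqrt(t)
= 6.7 * sqrt(38)
= 41.3 mm

41.3


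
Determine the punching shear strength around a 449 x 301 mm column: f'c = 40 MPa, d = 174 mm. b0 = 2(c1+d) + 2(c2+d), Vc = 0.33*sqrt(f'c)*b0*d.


b0 = 2*(449 + 174) + 2*(301 + 174) = 2196 mm
Vc = 0.33 * sqrt(40) * 2196 * 174 / 1000
= 797.49 kN

797.49


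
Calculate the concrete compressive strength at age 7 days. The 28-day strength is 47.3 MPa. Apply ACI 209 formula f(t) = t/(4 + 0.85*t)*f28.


f(7) = 7 / (4 + 0.85 * 7) * 47.3
= 7 / 9.95 * 47.3
= 33.28 MPa

33.28


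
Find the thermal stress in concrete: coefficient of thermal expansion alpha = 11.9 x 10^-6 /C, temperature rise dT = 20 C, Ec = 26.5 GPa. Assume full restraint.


sigma = alpha * dT * Ec
= 11.9e-6 * 20 * 26.5 * 1000
= 6.307 MPa

6.307


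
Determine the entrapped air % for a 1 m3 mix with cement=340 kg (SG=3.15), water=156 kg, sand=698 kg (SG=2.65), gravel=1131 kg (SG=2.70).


Vol cement = 340 / (3.15 * 1000) = 0.107937 m3
Vol water = 156 / 1000 = 0.156 m3
Vol sand = 698 / (2.65 * 1000) = 0.263396 m3
Vol gravel = 1131 / (2.70 * 1000) = 0.418889 m3
Total solid + water volume = 0.946222 m3
Air = (1 - 0.946222) * 100 = 5.38%

5.38


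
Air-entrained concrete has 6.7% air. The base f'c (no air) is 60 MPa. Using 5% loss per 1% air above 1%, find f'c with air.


Strength loss = (6.7 - 1) * 5 = 28.5%
f'c = 60 * (1 - 28.5/100)
= 42.9 MPa

42.9


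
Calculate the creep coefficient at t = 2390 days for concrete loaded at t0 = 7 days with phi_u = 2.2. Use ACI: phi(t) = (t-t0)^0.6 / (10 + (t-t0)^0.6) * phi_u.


dt = 2390 - 7 = 2383
phi = 2383^0.6 / (10 + 2383^0.6) * 2.2
= 2.011

2.011


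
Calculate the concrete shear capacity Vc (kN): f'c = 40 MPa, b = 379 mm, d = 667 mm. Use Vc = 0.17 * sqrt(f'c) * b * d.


Vc = 0.17 * sqrt(40) * 379 * 667 / 1000
= 271.8 kN

271.8


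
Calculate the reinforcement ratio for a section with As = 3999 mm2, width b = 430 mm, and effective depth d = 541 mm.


rho = As / (b * d)
= 3999 / (430 * 541)
= 0.0172

0.0172


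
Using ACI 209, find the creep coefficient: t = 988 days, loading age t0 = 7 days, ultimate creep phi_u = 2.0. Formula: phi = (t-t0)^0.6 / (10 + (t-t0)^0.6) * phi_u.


dt = 988 - 7 = 981
phi = 981^0.6 / (10 + 981^0.6) * 2.0
= 1.724

1.724


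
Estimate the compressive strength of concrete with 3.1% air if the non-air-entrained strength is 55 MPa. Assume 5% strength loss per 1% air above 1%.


Strength loss = (3.1 - 1) * 5 = 10.5%
f'c = 55 * (1 - 10.5/100)
= 49.23 MPa

49.23


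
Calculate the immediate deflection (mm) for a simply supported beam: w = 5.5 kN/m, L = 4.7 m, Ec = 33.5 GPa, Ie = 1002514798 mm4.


Convert: L = 4.7 m = 4700 mm, Ec = 33.5 GPa = 33500 MPa
delta = 5 * 5.5 * 4700^4 / (384 * 33500 * 1002514798)
= 1.04 mm

1.04


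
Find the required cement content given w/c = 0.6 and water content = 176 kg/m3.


Cement = water / (w/c)
= 176 / 0.6
= 293.3 kg/m3

293.3


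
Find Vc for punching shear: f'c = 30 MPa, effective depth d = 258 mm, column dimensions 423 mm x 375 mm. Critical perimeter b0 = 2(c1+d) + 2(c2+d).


b0 = 2*(423 + 258) + 2*(375 + 258) = 2628 mm
Vc = 0.33 * sqrt(30) * 2628 * 258 / 1000
= 1225.52 kN

1225.52


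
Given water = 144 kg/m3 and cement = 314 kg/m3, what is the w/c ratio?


w/c = water / cement
w/c = 144 / 314 = 0.459

0.459


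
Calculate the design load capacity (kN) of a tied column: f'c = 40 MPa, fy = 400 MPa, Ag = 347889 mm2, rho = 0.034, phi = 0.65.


Ast = rho * Ag = 0.034 * 347889 = 11828.226 mm2
phi*Pn = 0.65 * 0.80 * (0.85 * 40 * (347889 - 11828.226) + 400 * 11828.226) / 1000
= 8401.83 kN

8401.83


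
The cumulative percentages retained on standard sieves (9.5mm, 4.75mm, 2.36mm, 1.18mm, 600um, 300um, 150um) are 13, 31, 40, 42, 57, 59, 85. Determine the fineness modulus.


FM = sum(cumulative % retained) / 100
= 327 / 100
= 3.27

3.27


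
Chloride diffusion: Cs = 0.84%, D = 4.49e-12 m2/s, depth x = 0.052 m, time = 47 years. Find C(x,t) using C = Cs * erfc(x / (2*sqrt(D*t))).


t_seconds = 47 * 365.25 * 24 * 3600 = 1483207200.0 s
arg = 0.052 / (2 * sqrt(4.49e-12 * 1483207200.0))
= 0.3186
erfc(0.3186) = 0.6523
C = 0.84 * 0.6523 = 0.5479%

0.5479


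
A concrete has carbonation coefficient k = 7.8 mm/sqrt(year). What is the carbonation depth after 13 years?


depth = k * sqrt(t)
= 7.8 * sqrt(13)
= 28.12 mm

28.12


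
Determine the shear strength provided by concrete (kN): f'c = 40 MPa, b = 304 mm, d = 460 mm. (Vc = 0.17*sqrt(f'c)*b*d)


Vc = 0.17 * sqrt(40) * 304 * 460 / 1000
= 150.35 kN

150.35


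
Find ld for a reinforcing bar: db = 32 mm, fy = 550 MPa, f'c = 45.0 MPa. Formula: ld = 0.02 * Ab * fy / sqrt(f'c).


Ab = pi * 32^2 / 4 = 804.248 mm2
ld = 0.02 * 804.248 * 550 / sqrt(45.0)
= 1318.8 mm

1318.8


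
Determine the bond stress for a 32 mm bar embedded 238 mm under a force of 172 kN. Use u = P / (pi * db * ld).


u = P / (pi * db * ld)
= 172 * 1000 / (pi * 32 * 238)
= 7.189 MPa

7.189


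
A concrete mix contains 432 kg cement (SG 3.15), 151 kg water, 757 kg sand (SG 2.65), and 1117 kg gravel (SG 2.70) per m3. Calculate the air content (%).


Vol cement = 432 / (3.15 * 1000) = 0.137143 m3
Vol water = 151 / 1000 = 0.151 m3
Vol sand = 757 / (2.65 * 1000) = 0.28566 m3
Vol gravel = 1117 / (2.70 * 1000) = 0.413704 m3
Total solid + water volume = 0.987507 m3
Air = (1 - 0.987507) * 100 = 1.25%

1.25


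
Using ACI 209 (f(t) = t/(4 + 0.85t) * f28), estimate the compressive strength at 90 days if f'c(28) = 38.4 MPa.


f(90) = 90 / (4 + 0.85 * 90) * 38.4
= 90 / 80.5 * 38.4
= 42.93 MPa

42.93


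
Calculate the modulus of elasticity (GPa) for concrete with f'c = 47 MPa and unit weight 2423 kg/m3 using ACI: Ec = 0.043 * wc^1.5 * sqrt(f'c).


Ec = 0.043 * 2423^1.5 * sqrt(47) / 1000
= 35.16 GPa

35.16
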